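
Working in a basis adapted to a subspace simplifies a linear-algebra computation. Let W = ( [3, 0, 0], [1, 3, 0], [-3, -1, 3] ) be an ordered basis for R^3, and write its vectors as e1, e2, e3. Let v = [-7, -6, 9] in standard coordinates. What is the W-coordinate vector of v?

[1, -1, 3]

Write v = c_1 e1 + ... + c_3 e3 and solve for the c_i.
Solving this 3x3 system gives c = (1, -1, 3).
Check: e1 - e2 + 3e3 = [-7, -6, 9].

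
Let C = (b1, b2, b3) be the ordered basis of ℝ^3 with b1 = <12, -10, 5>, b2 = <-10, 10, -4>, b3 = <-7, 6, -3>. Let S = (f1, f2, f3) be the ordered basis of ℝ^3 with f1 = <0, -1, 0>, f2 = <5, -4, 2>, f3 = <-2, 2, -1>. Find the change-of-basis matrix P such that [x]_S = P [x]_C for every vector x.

[[0, -2, 0], [2, -2, -1], [-1, 0, 1]]

Take x = bj: its C-coordinates are the j-th standard unit vector, so P e_j — column j of P — equals [bj]_S.
b1 = 0·f1 + 2f2 - f3, giving column 1 = <0, 2, -1>; repeating for each j gives P = [[0, -2, 0], [2, -2, -1], [-1, 0, 1]].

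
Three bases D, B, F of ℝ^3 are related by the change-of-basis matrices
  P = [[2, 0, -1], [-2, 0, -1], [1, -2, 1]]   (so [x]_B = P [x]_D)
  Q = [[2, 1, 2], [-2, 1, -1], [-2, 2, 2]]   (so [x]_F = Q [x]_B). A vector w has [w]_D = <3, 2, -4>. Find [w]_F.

Composing the changes, [w]_F = Q P [w]_D.
Q P = [[4, -4, -1], [-7, 2, 0], [-6, -4, 2]]; applying this to <3, 2, -4> gives <8, -17, -34>.

<8, -17, -34>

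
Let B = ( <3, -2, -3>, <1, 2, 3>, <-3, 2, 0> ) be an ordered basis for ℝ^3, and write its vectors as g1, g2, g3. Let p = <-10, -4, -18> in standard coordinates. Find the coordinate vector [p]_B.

Write p = c_1 g1 + ... + c_3 g3 and solve for the c_i.
Gaussian elimination on [M | p] yields c = (2, -4, 4).
Check: 2g1 - 4g2 + 4g3 = <-10, -4, -18>.

<2, -4, 4>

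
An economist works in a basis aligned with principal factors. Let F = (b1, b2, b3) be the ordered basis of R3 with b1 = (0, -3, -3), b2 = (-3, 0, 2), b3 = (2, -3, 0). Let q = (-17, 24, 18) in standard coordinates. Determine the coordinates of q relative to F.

Write q = c_1 b1 + ... + c_3 b3 and solve for the c_i.
Solving this 3x3 system gives c = (-4, 3, -4).
Check: -4b1 + 3b2 - 4b3 = (-17, 24, 18).

(-4, 3, -4)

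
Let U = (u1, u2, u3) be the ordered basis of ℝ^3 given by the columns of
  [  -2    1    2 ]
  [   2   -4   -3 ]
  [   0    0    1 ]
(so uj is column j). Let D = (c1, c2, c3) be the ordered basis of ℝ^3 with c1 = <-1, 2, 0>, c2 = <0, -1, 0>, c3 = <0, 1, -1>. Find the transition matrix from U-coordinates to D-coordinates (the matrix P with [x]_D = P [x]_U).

Let M have columns uj and N have columns cj. Then for every x, N [x]_D = x = M [x]_U, so P = N^(-1) M.
Since det N = -1, N^(-1) has integer entries; multiplying gives P = [[2, -1, -2], [2, 2, -2], [0, 0, -1]].

[[2, -1, -2], [2, 2, -2], [0, 0, -1]]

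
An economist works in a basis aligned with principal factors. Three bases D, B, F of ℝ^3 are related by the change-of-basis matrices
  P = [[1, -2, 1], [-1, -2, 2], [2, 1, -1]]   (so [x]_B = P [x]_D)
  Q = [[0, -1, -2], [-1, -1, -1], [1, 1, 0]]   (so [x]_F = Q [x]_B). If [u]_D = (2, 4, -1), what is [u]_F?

(-6, 10, -19)

Apply P to get B-coordinates (-7, -12, 9), then Q to get F-coordinates.
The result is [u]_F = (-6, 10, -19).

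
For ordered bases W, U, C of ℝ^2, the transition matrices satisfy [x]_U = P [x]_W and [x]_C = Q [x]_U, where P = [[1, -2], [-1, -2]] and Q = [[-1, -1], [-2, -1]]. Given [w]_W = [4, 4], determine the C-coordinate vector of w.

First [w]_U = P [w]_W = [-4, -12].
Then [w]_C = Q [w]_U = [16, 20].

[16, 20]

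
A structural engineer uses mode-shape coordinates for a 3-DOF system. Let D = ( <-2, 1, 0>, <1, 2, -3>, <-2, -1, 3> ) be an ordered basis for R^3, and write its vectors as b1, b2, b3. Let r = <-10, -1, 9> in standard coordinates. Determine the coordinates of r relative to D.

Write r = c_1 b1 + ... + c_3 b3 and solve for the c_i.
Row-reducing the augmented matrix [M | r] gives c = (2, 0, 3).
Check: 2b1 + 0·b2 + 3b3 = <-10, -1, 9>.

<2, 0, 3>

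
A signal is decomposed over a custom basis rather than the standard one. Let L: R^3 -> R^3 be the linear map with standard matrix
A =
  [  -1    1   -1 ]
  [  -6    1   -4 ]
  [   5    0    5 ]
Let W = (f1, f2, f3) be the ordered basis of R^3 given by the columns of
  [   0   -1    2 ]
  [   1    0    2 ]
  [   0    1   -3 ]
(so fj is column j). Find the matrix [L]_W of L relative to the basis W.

The j-th column of [L]_W is [L(fj)]_W.
L(f1) = A f1 = (1, 1, 0) = 3f1 - 3f2 - f3, so column 1 is (3, -3, -1).
Repeating for f2, f3 and assembling the columns gives [[3, 2, -2], [-3, 0, 1], [-1, 0, 2]].

[[3, 2, -2], [-3, 0, 1], [-1, 0, 2]]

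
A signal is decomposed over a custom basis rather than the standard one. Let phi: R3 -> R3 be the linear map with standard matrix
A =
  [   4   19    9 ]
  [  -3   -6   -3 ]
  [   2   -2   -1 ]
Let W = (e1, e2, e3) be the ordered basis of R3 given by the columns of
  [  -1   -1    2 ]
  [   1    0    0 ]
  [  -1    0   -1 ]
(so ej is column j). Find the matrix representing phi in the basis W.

The j-th column of [phi]_W is [phi(ej)]_W.
phi(e1) = A e1 = (6, 0, -3) = 0·e1 + 0·e2 + 3e3, so column 1 is (0, 0, 3).
Repeating for e2, e3 and assembling the columns gives [[0, 3, -3], [0, -1, 0], [3, -1, -2]].

[[0, 3, -3], [0, -1, 0], [3, -1, -2]]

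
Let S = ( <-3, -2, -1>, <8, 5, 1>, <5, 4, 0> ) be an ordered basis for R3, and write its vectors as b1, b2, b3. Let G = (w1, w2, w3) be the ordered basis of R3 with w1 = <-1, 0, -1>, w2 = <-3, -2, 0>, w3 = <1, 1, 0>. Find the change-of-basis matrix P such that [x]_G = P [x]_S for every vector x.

[[1, -1, 0], [0, -2, -1], [-2, 1, 2]]

Let M have columns bj and N have columns wj. Then for every x, N [x]_G = x = M [x]_S, so P = N^(-1) M.
Since det N = 1, N^(-1) has integer entries; multiplying gives P = [[1, -1, 0], [0, -2, -1], [-2, 1, 2]].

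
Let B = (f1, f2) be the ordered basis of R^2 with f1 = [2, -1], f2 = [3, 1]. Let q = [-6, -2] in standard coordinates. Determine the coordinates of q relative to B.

Write q = c_1 f1 + c_2 f2 and solve for the c_i.
System: 2c_1 + 3c_2 = -6, -c_1 + c_2 = -2; solving gives c_1 = 0, c_2 = -2.
Check: 0·f1 - 2f2 = [-6, -2].

[0, -2]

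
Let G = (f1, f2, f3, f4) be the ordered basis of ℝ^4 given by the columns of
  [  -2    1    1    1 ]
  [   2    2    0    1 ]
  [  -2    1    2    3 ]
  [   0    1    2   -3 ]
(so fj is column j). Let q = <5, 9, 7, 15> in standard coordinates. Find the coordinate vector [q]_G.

We seek scalars with c_1 f1 + ... + c_4 f4 = q; equivalently solve M c = q where the columns of M are f1, ..., f4.
Gaussian elimination on [M | q] yields c = (1, 4, 4, -1).
Check: f1 + 4f2 + 4f3 - f4 = <5, 9, 7, 15>.

<1, 4, 4, -1>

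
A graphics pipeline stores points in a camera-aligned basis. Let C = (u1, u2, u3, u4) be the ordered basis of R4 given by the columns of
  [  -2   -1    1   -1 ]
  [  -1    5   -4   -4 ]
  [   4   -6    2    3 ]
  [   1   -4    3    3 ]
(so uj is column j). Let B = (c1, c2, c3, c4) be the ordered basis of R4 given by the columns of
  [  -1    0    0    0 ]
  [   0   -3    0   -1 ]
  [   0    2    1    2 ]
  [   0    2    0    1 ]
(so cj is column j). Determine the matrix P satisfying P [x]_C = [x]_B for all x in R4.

[[2, 1, -1, 1], [0, -1, 1, 1], [2, 0, -2, -1], [1, -2, 1, 1]]

Let M have columns uj and N have columns cj. Then for every x, N [x]_B = x = M [x]_C, so P = N^(-1) M.
Since det N = 1, N^(-1) has integer entries; multiplying gives P = [[2, 1, -1, 1], [0, -1, 1, 1], [2, 0, -2, -1], [1, -2, 1, 1]].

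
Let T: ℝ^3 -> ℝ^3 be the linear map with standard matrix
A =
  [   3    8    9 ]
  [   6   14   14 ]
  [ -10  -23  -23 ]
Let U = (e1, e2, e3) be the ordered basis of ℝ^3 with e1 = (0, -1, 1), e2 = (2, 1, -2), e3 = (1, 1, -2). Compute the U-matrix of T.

[[0, 1, 3], [1, -3, -2], [-1, 2, -3]]

With P the matrix whose columns are e1, ..., e3, [T]_U = P^(-1) A P.
Column by column: T(e1) = A e1 = (1, 0, 0); its U-coordinates (0, 1, -1) give column 1.
Continuing for each basis vector yields [T]_U = [[0, 1, 3], [1, -3, -2], [-1, 2, -3]].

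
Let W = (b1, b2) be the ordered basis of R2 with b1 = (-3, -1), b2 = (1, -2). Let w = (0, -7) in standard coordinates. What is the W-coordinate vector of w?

(1, 3)

Write w = c_1 b1 + c_2 b2 and solve for the c_i.
System: -3c_1 + c_2 = 0, -c_1 - 2c_2 = -7; solving gives c_1 = 1, c_2 = 3.
Check: b1 + 3b2 = (0, -7).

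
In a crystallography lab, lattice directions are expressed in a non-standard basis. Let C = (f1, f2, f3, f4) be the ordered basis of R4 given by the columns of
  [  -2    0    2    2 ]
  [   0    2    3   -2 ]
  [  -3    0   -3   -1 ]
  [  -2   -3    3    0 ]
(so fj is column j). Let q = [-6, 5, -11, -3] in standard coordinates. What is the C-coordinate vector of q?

[q]_C is the unique c with M c = q, where M has columns f1, ..., f4.
Solving this 4x4 system gives c = (3, 0, 1, -1).
Check: 3f1 + 0·f2 + f3 - f4 = [-6, 5, -11, -3].

[3, 0, 1, -1]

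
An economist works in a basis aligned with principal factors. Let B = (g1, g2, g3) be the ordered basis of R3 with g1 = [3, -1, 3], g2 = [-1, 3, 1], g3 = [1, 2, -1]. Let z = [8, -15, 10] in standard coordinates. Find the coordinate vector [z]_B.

[3, -2, -3]

Write z = c_1 g1 + ... + c_3 g3 and solve for the c_i.
Solving this 3x3 system gives c = (3, -2, -3).
Check: 3g1 - 2g2 - 3g3 = [8, -15, 10].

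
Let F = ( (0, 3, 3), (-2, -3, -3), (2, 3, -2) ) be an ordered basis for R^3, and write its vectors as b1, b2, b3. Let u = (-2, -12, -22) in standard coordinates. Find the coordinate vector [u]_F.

[u]_F is the unique c with M c = u, where M has columns b1, ..., b3.
Row-reducing the augmented matrix [M | u] gives c = (-3, 3, 2).
Check: -3b1 + 3b2 + 2b3 = (-2, -12, -22).

(-3, 3, 2)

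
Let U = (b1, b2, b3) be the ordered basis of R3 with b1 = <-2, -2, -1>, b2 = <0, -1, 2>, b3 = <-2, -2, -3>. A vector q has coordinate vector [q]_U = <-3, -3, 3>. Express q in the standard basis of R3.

<0, 3, -12>

By definition q = -3b1 - 3b2 + 3b3.
Summing componentwise gives <0, 3, -12>.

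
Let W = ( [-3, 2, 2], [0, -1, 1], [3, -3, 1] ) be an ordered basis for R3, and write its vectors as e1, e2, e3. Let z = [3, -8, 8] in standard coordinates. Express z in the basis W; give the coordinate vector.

[z]_W is the unique c with M c = z, where M has columns e1, ..., e3.
Row-reducing the augmented matrix [M | z] gives c = (1, 4, 2).
Check: e1 + 4e2 + 2e3 = [3, -8, 8].

[1, 4, 2]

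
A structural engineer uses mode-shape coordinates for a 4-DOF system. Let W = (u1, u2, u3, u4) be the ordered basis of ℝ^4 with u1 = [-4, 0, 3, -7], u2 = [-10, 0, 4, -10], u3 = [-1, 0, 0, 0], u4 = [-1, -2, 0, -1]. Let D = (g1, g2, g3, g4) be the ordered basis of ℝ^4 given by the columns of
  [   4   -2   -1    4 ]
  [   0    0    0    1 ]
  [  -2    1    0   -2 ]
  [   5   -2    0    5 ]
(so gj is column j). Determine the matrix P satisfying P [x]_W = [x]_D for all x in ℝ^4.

Take x = uj: its W-coordinates are the j-th standard unit vector, so P e_j — column j of P — equals [uj]_D.
u1 = -g1 + g2 - 2g3 + 0·g4, giving column 1 = [-1, 1, -2, 0]; repeating for each j gives P = [[-1, -2, 0, 1], [1, 0, 0, -2], [-2, 2, 1, 1], [0, 0, 0, -2]].

[[-1, -2, 0, 1], [1, 0, 0, -2], [-2, 2, 1, 1], [0, 0, 0, -2]]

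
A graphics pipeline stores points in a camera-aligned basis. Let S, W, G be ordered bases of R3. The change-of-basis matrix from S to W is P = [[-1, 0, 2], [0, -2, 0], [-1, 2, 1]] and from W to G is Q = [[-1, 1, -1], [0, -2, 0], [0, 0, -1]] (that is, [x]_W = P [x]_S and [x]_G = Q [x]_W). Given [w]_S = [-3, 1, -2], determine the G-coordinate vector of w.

First [w]_W = P [w]_S = [-1, -2, 3].
Then [w]_G = Q [w]_W = [-4, 4, -3].

[-4, 4, -3]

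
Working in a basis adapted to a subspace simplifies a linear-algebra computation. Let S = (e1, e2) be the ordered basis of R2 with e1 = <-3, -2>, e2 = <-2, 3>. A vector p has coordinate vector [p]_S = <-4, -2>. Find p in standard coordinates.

<16, 2>

p = M [p]_S, where M has columns e1, e2.
Carrying out the matrix-vector product, p = <16, 2>.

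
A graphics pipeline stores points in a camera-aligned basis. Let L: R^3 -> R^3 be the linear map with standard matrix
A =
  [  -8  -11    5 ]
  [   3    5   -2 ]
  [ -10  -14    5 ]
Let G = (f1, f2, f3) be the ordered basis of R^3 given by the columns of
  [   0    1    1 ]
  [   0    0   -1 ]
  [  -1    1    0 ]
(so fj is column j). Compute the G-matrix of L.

[[2, 3, -3], [-3, -2, 1], [-2, -1, 2]]

The j-th column of [L]_G is [L(fj)]_G.
L(f1) = A f1 = (-5, 2, -5) = 2f1 - 3f2 - 2f3, so column 1 is (2, -3, -2).
Repeating for f2, f3 and assembling the columns gives [[2, 3, -3], [-3, -2, 1], [-2, -1, 2]].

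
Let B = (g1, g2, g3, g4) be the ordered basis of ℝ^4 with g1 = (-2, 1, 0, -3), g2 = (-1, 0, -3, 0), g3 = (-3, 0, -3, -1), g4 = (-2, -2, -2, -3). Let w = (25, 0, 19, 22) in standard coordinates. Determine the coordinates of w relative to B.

Write w = c_1 g1 + ... + c_4 g4 and solve for the c_i.
Solving this 4x4 system gives c = (-4, -1, -4, -2).
Check: -4g1 - g2 - 4g3 - 2g4 = (25, 0, 19, 22).

(-4, -1, -4, -2)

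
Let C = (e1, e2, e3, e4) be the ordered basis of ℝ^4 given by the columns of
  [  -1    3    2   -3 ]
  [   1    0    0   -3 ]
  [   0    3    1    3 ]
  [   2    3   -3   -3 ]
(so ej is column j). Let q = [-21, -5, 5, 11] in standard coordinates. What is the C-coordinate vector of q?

Write q = c_1 e1 + ... + c_4 e4 and solve for the c_i.
Gaussian elimination on [M | q] yields c = (4, 0, -4, 3).
Check: 4e1 + 0·e2 - 4e3 + 3e4 = [-21, -5, 5, 11].

[4, 0, -4, 3]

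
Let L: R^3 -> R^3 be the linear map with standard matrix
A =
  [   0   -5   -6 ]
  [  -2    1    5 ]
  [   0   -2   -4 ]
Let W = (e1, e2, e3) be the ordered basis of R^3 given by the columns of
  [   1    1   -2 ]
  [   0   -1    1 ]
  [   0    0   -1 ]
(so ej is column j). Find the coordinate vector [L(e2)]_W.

<0, 1, -2>

Column 2 of [L]_W is the W-coordinate vector of L(e2).
In standard coordinates L(e2) = A e2 = <5, -3, 2>.
Converting to W: <5, -3, 2> = 0·e1 + e2 - 2e3, so the coordinate vector is <0, 1, -2>.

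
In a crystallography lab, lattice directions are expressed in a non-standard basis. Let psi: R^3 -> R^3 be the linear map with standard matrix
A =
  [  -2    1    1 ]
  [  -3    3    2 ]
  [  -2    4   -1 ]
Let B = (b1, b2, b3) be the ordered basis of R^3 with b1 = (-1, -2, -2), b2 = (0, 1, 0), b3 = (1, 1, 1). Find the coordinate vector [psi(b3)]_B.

(-1, 1, -1)

Compute psi(b3) = A b3 = (0, 2, 1) in standard coordinates.
Then write this in B-coordinates: solve for y in y_1 b1 + ... + y_3 b3 = (0, 2, 1).
This gives y = (-1, 1, -1), which is column 3 of [psi]_B.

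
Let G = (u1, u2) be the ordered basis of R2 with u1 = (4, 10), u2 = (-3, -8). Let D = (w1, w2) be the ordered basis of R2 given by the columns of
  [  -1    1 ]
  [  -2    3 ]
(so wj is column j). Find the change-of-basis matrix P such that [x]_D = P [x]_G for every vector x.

Let M have columns uj and N have columns wj. Then for every x, N [x]_D = x = M [x]_G, so P = N^(-1) M.
Since det N = -1, N^(-1) has integer entries; multiplying gives P = [[-2, 1], [2, -2]].

[[-2, 1], [2, -2]]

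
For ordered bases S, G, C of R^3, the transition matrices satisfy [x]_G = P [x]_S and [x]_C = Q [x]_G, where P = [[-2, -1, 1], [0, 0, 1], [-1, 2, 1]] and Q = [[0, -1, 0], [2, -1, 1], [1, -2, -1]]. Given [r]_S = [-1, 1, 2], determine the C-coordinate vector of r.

Apply P to get G-coordinates [3, 2, 5], then Q to get C-coordinates.
The result is [r]_C = [-2, 9, -6].

[-2, 9, -6]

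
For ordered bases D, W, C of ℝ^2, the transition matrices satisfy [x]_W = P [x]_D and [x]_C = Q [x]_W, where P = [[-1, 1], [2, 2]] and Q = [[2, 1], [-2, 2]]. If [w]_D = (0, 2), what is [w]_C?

(8, 4)

First [w]_W = P [w]_D = (2, 4).
Then [w]_C = Q [w]_W = (8, 4).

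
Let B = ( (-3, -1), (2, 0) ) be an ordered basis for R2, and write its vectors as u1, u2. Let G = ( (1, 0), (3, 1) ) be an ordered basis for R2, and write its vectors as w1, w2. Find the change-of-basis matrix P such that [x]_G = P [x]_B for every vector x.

Column j of P is [uj]_G, since P maps B-coordinates to G-coordinates.
Expressing u1 in G: u1 = 0·w1 - w2, so column 1 of P is (0, -1).
Doing the same for each uj gives P = [[0, 2], [-1, 0]].

[[0, 2], [-1, 0]]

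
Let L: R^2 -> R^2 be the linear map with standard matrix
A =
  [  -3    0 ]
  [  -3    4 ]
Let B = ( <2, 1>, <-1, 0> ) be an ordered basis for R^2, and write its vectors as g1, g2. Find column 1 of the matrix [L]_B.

Column 1 of [L]_B is the B-coordinate vector of L(g1).
In standard coordinates L(g1) = A g1 = <-6, -2>.
Converting to B: <-6, -2> = -2g1 + 2g2, so the coordinate vector is <-2, 2>.

<-2, 2>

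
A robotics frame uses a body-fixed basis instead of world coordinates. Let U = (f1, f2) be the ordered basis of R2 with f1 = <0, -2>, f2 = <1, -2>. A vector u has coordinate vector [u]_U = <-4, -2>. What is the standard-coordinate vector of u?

<-2, 12>

The coordinates say u = -4f1 - 2f2; adding the scaled basis vectors gives <-2, 12>.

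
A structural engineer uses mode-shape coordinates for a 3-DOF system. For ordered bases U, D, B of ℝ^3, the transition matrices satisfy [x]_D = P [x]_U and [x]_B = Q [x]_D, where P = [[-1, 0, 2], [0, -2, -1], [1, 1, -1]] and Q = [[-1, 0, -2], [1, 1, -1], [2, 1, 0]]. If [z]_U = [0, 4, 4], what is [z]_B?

Composing the changes, [z]_B = Q P [z]_U.
Q P = [[-1, -2, 0], [-2, -3, 2], [-2, -2, 3]]; applying this to [0, 4, 4] gives [-8, -4, 4].

[-8, -4, 4]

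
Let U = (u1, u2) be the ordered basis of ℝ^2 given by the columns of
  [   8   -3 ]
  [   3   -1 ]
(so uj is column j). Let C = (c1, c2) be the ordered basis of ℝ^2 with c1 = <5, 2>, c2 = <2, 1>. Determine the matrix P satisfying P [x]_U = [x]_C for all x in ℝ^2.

[[2, -1], [-1, 1]]

Column j of P is [uj]_C, since P maps U-coordinates to C-coordinates.
Expressing u1 in C: u1 = 2c1 - c2, so column 1 of P is <2, -1>.
Doing the same for each uj gives P = [[2, -1], [-1, 1]].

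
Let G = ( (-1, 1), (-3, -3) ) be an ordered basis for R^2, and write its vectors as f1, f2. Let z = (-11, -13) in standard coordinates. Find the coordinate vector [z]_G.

(-1, 4)

Write z = c_1 f1 + c_2 f2 and solve for the c_i.
System: -c_1 - 3c_2 = -11, c_1 - 3c_2 = -13; solving gives c_1 = -1, c_2 = 4.
Check: -f1 + 4f2 = (-11, -13).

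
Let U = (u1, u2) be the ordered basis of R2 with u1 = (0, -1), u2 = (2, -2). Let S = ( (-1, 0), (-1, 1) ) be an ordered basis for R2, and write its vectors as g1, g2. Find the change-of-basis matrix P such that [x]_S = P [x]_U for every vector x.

Take x = uj: its U-coordinates are the j-th standard unit vector, so P e_j — column j of P — equals [uj]_S.
u1 = g1 - g2, giving column 1 = (1, -1); repeating for each j gives P = [[1, 0], [-1, -2]].

[[1, 0], [-1, -2]]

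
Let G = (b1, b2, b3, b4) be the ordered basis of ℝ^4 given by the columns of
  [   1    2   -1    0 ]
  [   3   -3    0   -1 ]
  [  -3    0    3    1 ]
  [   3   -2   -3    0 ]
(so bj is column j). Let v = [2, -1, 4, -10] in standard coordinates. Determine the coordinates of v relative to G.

[1, 2, 3, -2]

Write v = c_1 b1 + ... + c_4 b4 and solve for the c_i.
Gaussian elimination on [M | v] yields c = (1, 2, 3, -2).
Check: b1 + 2b2 + 3b3 - 2b4 = [2, -1, 4, -10].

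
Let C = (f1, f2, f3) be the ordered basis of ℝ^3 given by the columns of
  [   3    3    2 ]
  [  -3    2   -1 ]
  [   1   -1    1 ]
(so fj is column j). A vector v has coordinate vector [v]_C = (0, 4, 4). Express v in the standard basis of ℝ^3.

By definition v = 0·f1 + 4f2 + 4f3.
Summing componentwise gives (20, 4, 0).

(20, 4, 0)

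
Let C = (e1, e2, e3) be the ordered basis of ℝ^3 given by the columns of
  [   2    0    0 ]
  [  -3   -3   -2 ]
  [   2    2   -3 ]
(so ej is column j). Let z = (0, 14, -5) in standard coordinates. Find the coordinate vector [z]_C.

We seek scalars with c_1 e1 + ... + c_3 e3 = z; equivalently solve M c = z where the columns of M are e1, ..., e3.
Solving this 3x3 system gives c = (0, -4, -1).
Check: 0·e1 - 4e2 - e3 = (0, 14, -5).

(0, -4, -1)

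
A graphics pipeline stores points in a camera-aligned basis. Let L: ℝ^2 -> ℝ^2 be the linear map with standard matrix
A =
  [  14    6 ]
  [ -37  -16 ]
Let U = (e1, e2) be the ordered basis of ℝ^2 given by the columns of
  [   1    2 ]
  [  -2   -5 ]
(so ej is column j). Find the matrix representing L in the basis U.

[[0, 2], [1, -2]]

The j-th column of [L]_U is [L(ej)]_U.
L(e1) = A e1 = [2, -5] = 0·e1 + e2, so column 1 is [0, 1].
Repeating for e2 and assembling the columns gives [[0, 2], [1, -2]].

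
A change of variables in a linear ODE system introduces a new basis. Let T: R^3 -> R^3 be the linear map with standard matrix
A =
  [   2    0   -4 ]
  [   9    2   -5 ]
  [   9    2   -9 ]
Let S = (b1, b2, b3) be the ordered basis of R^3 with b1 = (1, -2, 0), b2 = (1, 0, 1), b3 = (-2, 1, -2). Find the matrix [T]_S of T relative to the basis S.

Let P have columns b1, ..., b3. Then [T]_S = P^(-1) A P.
Here det P = -1, so P^(-1) is integer; computing A P first and then P^(-1)(A P) gives [[-3, -2, 2], [3, 0, -2], [-1, 0, -2]].

[[-3, -2, 2], [3, 0, -2], [-1, 0, -2]]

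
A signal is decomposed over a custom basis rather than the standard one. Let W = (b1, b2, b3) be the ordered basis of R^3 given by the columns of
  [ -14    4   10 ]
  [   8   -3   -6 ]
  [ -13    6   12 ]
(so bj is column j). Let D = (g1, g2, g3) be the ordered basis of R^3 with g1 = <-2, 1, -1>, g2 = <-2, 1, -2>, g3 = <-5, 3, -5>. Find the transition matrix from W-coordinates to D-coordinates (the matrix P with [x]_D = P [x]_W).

Take x = bj: its W-coordinates are the j-th standard unit vector, so P e_j — column j of P — equals [bj]_D.
b1 = g1 + g2 + 2g3, giving column 1 = <1, 1, 2>; repeating for each j gives P = [[1, 2, 2], [1, 1, -2], [2, -2, -2]].

[[1, 2, 2], [1, 1, -2], [2, -2, -2]]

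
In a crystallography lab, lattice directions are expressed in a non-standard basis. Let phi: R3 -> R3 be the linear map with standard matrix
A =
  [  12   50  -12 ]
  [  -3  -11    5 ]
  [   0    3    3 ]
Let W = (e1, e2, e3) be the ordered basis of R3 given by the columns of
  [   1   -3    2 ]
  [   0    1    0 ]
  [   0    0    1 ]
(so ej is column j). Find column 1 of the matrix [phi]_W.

[3, -3, 0]

Compute phi(e1) = A e1 = [12, -3, 0] in standard coordinates.
Then write this in W-coordinates: solve for y in y_1 e1 + ... + y_3 e3 = [12, -3, 0].
This gives y = [3, -3, 0], which is column 1 of [phi]_W.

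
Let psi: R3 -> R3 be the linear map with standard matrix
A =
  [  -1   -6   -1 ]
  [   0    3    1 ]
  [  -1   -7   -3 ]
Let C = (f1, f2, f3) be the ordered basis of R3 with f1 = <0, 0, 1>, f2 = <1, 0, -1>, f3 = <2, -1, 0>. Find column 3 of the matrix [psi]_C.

Compute psi(f3) = A f3 = <4, -3, 5> in standard coordinates.
Then write this in C-coordinates: solve for y in y_1 f1 + ... + y_3 f3 = <4, -3, 5>.
This gives y = <3, -2, 3>, which is column 3 of [psi]_C.

<3, -2, 3>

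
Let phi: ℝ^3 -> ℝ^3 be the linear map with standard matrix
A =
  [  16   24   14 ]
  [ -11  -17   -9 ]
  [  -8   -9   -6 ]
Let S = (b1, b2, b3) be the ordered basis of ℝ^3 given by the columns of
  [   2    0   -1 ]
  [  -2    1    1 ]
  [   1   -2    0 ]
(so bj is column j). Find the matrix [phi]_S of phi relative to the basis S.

[[-2, -3, 3], [1, -3, 2], [-2, -2, -2]]

Let P have columns b1, ..., b3. Then [phi]_S = P^(-1) A P.
Here det P = 1, so P^(-1) is integer; computing A P first and then P^(-1)(A P) gives [[-2, -3, 3], [1, -3, 2], [-2, -2, -2]].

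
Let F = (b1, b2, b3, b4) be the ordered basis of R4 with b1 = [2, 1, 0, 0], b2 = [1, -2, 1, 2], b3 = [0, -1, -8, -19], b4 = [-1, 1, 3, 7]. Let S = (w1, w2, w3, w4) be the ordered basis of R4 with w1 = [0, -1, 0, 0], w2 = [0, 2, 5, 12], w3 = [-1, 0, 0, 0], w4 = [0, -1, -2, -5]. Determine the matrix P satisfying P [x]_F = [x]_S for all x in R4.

[[-1, 2, -2, 0], [0, 1, -2, 1], [-2, -1, 0, 1], [0, 2, -1, 1]]

Column j of P is [bj]_S, since P maps F-coordinates to S-coordinates.
Expressing b1 in S: b1 = -w1 + 0·w2 - 2w3 + 0·w4, so column 1 of P is [-1, 0, -2, 0].
Doing the same for each bj gives P = [[-1, 2, -2, 0], [0, 1, -2, 1], [-2, -1, 0, 1], [0, 2, -1, 1]].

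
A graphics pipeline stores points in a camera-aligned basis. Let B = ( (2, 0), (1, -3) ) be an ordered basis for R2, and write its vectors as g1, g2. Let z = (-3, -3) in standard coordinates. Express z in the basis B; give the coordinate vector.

Write z = c_1 g1 + c_2 g2 and solve for the c_i.
System: 2c_1 + c_2 = -3, 0c_1 - 3c_2 = -3; solving gives c_1 = -2, c_2 = 1.
Check: -2g1 + g2 = (-3, -3).

(-2, 1)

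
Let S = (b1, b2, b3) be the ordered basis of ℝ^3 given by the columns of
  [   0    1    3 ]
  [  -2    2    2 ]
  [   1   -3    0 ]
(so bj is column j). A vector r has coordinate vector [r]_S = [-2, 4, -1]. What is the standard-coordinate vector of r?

r = M [r]_S, where M has columns b1, ..., b3.
Carrying out the matrix-vector product, r = [1, 10, -14].

[1, 10, -14]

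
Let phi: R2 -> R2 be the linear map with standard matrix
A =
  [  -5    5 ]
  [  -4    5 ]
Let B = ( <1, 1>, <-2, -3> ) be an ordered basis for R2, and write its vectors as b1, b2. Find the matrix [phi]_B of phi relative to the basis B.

[[-2, -1], [-1, 2]]

The j-th column of [phi]_B is [phi(bj)]_B.
phi(b1) = A b1 = <0, 1> = -2b1 - b2, so column 1 is <-2, -1>.
Repeating for b2 and assembling the columns gives [[-2, -1], [-1, 2]].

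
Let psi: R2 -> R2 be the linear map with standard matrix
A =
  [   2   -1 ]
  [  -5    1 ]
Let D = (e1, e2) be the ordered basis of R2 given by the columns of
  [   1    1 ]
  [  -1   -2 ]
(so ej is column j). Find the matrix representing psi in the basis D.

Let P have columns e1, e2. Then [psi]_D = P^(-1) A P.
Here det P = -1, so P^(-1) is integer; computing A P first and then P^(-1)(A P) gives [[0, 1], [3, 3]].

[[0, 1], [3, 3]]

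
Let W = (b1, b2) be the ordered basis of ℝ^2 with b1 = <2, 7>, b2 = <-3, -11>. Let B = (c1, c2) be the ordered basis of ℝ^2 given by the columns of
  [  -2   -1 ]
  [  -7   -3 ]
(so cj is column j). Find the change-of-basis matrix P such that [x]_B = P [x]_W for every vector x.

[[-1, 2], [0, -1]]

Column j of P is [bj]_B, since P maps W-coordinates to B-coordinates.
Expressing b1 in B: b1 = -c1 + 0·c2, so column 1 of P is <-1, 0>.
Doing the same for each bj gives P = [[-1, 2], [0, -1]].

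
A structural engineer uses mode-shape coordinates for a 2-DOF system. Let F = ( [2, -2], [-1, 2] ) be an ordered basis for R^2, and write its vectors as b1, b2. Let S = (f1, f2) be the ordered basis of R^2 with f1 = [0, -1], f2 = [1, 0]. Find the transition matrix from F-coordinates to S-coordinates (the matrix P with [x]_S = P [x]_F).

Column j of P is [bj]_S, since P maps F-coordinates to S-coordinates.
Expressing b1 in S: b1 = 2f1 + 2f2, so column 1 of P is [2, 2].
Doing the same for each bj gives P = [[2, -2], [2, -1]].

[[2, -2], [2, -1]]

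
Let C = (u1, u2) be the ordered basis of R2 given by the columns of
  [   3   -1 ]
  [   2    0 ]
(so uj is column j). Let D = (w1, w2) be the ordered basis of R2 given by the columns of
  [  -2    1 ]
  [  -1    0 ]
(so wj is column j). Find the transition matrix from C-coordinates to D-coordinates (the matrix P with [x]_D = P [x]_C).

[[-2, 0], [-1, -1]]

Column j of P is [uj]_D, since P maps C-coordinates to D-coordinates.
Expressing u1 in D: u1 = -2w1 - w2, so column 1 of P is [-2, -1].
Doing the same for each uj gives P = [[-2, 0], [-1, -1]].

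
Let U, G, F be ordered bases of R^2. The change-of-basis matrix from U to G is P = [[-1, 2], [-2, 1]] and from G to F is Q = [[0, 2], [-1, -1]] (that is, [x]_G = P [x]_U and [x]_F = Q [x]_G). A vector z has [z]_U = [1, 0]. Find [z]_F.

Apply P to get G-coordinates [-1, -2], then Q to get F-coordinates.
The result is [z]_F = [-4, 3].

[-4, 3]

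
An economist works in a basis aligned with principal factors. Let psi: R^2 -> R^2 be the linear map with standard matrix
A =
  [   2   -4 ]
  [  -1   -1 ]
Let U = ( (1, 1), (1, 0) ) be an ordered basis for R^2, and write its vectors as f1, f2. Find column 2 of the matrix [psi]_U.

Column 2 of [psi]_U is the U-coordinate vector of psi(f2).
In standard coordinates psi(f2) = A f2 = (2, -1).
Converting to U: (2, -1) = -f1 + 3f2, so the coordinate vector is (-1, 3).

(-1, 3)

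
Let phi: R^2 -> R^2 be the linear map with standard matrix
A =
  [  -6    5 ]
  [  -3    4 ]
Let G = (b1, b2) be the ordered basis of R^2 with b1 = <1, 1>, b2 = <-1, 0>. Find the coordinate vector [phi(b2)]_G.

Compute phi(b2) = A b2 = <6, 3> in standard coordinates.
Then write this in G-coordinates: solve for y in y_1 b1 + y_2 b2 = <6, 3>.
This gives y = <3, -3>, which is column 2 of [phi]_G.

<3, -3>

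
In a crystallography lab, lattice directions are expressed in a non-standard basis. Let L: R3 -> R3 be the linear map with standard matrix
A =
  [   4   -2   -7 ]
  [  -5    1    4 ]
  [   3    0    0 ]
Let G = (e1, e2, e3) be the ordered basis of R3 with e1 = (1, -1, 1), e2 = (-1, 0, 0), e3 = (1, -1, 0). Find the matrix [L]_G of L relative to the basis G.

Let P have columns e1, ..., e3. Then [L]_G = P^(-1) A P.
Here det P = 1, so P^(-1) is integer; computing A P first and then P^(-1)(A P) gives [[3, -3, 3], [3, -1, 0], [-1, -2, 3]].

[[3, -3, 3], [3, -1, 0], [-1, -2, 3]]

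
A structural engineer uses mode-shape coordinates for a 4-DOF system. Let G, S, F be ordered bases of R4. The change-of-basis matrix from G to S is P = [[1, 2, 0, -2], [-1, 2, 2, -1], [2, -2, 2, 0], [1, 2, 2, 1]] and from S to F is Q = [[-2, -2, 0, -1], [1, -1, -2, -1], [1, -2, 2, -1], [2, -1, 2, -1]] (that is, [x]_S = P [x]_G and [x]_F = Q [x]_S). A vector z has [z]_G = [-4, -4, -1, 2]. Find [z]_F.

Composing the changes, [z]_F = Q P [z]_G.
Q P = [[-1, -10, -6, 5], [-3, 2, -8, -2], [6, -8, -2, -1], [6, -4, 0, -4]]; applying this to [-4, -4, -1, 2] gives [60, 8, 8, -16].

[60, 8, 8, -16]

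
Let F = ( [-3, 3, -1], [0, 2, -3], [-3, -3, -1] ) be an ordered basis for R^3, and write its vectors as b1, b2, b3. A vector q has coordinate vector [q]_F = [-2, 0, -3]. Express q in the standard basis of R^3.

By definition q = -2b1 + 0·b2 - 3b3.
Summing componentwise gives [15, 3, 5].

[15, 3, 5]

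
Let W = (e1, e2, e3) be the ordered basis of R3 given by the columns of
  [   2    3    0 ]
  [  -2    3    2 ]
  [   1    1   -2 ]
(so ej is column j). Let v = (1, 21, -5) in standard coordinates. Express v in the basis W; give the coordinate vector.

We seek scalars with c_1 e1 + ... + c_3 e3 = v; equivalently solve M c = v where the columns of M are e1, ..., e3.
Solving this 3x3 system gives c = (-4, 3, 2).
Check: -4e1 + 3e2 + 2e3 = (1, 21, -5).

(-4, 3, 2)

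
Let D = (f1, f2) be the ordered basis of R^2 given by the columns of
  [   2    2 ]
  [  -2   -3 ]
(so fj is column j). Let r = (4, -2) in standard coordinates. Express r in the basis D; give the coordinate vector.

(4, -2)

[r]_D is the unique c with M c = r, where M has columns f1, f2.
System: 2c_1 + 2c_2 = 4, -2c_1 - 3c_2 = -2; solving gives c_1 = 4, c_2 = -2.
Check: 4f1 - 2f2 = (4, -2).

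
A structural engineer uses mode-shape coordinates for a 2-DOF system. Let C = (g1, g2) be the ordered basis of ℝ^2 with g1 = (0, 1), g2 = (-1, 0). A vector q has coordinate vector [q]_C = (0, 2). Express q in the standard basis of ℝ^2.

By definition q = 0·g1 + 2g2.
Summing componentwise gives (-2, 0).

(-2, 0)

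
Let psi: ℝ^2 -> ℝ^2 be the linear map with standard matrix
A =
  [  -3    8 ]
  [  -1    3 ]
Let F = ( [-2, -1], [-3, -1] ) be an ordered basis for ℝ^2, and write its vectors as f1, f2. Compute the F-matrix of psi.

[[1, 1], [0, -1]]

The j-th column of [psi]_F is [psi(fj)]_F.
psi(f1) = A f1 = [-2, -1] = f1 + 0·f2, so column 1 is [1, 0].
Repeating for f2 and assembling the columns gives [[1, 1], [0, -1]].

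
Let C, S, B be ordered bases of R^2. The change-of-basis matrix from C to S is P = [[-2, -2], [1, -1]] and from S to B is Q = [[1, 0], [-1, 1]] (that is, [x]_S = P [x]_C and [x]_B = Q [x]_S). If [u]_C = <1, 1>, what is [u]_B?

Composing the changes, [u]_B = Q P [u]_C.
Q P = [[-2, -2], [3, 1]]; applying this to <1, 1> gives <-4, 4>.

<-4, 4>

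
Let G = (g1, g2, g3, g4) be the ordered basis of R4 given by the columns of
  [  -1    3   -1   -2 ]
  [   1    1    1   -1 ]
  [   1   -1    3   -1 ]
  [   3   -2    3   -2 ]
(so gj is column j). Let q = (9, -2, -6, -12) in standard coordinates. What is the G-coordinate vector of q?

(-3, 1, -1, -1)

We seek scalars with c_1 g1 + ... + c_4 g4 = q; equivalently solve M c = q where the columns of M are g1, ..., g4.
Row-reducing the augmented matrix [M | q] gives c = (-3, 1, -1, -1).
Check: -3g1 + g2 - g3 - g4 = (9, -2, -6, -12).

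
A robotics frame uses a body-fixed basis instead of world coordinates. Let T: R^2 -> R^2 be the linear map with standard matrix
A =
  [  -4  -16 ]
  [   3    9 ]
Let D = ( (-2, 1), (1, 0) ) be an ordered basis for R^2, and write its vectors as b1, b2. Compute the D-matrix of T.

[[3, 3], [-2, 2]]

The j-th column of [T]_D is [T(bj)]_D.
T(b1) = A b1 = (-8, 3) = 3b1 - 2b2, so column 1 is (3, -2).
Repeating for b2 and assembling the columns gives [[3, 3], [-2, 2]].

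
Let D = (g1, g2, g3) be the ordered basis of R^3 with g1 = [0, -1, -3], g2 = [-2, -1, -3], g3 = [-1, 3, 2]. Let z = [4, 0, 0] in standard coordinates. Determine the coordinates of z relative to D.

[z]_D is the unique c with M c = z, where M has columns g1, ..., g3.
Gaussian elimination on [M | z] yields c = (2, -2, 0).
Check: 2g1 - 2g2 + 0·g3 = [4, 0, 0].

[2, -2, 0]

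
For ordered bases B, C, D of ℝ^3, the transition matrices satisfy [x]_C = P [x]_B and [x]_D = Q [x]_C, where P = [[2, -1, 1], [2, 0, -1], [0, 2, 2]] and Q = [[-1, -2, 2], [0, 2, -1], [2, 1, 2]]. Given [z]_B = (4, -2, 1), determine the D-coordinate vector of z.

(-29, 16, 25)

First [z]_C = P [z]_B = (11, 7, -2).
Then [z]_D = Q [z]_C = (-29, 16, 25).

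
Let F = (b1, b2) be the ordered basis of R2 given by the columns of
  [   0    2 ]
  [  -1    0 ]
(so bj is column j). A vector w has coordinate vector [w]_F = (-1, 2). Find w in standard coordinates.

(4, 1)

The coordinates say w = -b1 + 2b2; adding the scaled basis vectors gives (4, 1).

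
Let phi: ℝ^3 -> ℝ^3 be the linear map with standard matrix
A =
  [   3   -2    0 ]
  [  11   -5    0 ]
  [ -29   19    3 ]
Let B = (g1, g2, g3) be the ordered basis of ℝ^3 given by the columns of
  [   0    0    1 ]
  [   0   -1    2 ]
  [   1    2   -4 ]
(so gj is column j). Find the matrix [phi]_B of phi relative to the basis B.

Let P have columns g1, ..., g3. Then [phi]_B = P^(-1) A P.
Here det P = 1, so P^(-1) is integer; computing A P first and then P^(-1)(A P) gives [[3, -3, -1], [0, -1, -3], [0, 2, -1]].

[[3, -3, -1], [0, -1, -3], [0, 2, -1]]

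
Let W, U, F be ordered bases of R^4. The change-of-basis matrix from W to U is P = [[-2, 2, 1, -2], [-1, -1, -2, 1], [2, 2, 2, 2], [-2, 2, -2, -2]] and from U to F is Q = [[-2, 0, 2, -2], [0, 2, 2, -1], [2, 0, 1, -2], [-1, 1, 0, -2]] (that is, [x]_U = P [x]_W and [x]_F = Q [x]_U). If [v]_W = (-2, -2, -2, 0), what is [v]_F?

Apply P to get U-coordinates (-2, 8, -12, 4), then Q to get F-coordinates.
The result is [v]_F = (-28, -12, -24, 2).

(-28, -12, -24, 2)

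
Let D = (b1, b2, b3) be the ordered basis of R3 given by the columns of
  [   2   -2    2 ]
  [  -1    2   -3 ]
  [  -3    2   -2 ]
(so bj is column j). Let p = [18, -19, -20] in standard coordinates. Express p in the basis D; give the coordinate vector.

[2, -4, 3]

Write p = c_1 b1 + ... + c_3 b3 and solve for the c_i.
Solving this 3x3 system gives c = (2, -4, 3).
Check: 2b1 - 4b2 + 3b3 = [18, -19, -20].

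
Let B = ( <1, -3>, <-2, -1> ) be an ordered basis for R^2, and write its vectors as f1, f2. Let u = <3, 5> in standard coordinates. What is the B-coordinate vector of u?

We seek scalars with c_1 f1 + c_2 f2 = u; equivalently solve M c = u where the columns of M are f1, f2.
System: c_1 - 2c_2 = 3, -3c_1 - c_2 = 5; solving gives c_1 = -1, c_2 = -2.
Check: -f1 - 2f2 = <3, 5>.

<-1, -2>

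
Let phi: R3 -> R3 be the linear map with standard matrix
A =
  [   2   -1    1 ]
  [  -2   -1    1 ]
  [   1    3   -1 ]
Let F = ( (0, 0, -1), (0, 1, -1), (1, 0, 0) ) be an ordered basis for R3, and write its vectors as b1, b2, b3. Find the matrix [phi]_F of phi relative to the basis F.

[[0, -2, 1], [-1, -2, -2], [-1, -2, 2]]

The j-th column of [phi]_F is [phi(bj)]_F.
phi(b1) = A b1 = (-1, -1, 1) = 0·b1 - b2 - b3, so column 1 is (0, -1, -1).
Repeating for b2, b3 and assembling the columns gives [[0, -2, 1], [-1, -2, -2], [-1, -2, 2]].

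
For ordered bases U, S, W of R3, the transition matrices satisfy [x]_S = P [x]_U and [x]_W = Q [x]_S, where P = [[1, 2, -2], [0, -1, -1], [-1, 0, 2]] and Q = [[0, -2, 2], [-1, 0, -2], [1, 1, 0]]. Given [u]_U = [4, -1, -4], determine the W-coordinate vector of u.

[-34, 14, 15]

Composing the changes, [u]_W = Q P [u]_U.
Q P = [[-2, 2, 6], [1, -2, -2], [1, 1, -3]]; applying this to [4, -1, -4] gives [-34, 14, 15].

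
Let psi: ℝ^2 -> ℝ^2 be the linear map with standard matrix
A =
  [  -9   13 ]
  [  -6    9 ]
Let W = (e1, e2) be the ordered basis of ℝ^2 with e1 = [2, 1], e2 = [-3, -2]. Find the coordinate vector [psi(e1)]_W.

Compute psi(e1) = A e1 = [-5, -3] in standard coordinates.
Then write this in W-coordinates: solve for y in y_1 e1 + y_2 e2 = [-5, -3].
This gives y = [-1, 1], which is column 1 of [psi]_W.

[-1, 1]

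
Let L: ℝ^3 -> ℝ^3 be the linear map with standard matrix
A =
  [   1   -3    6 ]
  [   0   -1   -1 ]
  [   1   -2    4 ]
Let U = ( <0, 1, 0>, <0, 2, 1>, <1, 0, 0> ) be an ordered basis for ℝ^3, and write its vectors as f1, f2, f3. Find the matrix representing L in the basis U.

The j-th column of [L]_U is [L(fj)]_U.
L(f1) = A f1 = <-3, -1, -2> = 3f1 - 2f2 - 3f3, so column 1 is <3, -2, -3>.
Repeating for f2, f3 and assembling the columns gives [[3, -3, -2], [-2, 0, 1], [-3, 0, 1]].

[[3, -3, -2], [-2, 0, 1], [-3, 0, 1]]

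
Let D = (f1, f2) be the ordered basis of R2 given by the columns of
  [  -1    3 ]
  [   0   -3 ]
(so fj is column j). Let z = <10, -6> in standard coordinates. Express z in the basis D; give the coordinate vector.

We seek scalars with c_1 f1 + c_2 f2 = z; equivalently solve M c = z where the columns of M are f1, f2.
System: -c_1 + 3c_2 = 10, 0c_1 - 3c_2 = -6; solving gives c_1 = -4, c_2 = 2.
Check: -4f1 + 2f2 = <10, -6>.

<-4, 2>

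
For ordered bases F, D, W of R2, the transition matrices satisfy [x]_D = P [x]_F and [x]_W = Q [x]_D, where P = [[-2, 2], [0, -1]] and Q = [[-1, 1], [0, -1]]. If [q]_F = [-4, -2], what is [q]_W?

First [q]_D = P [q]_F = [4, 2].
Then [q]_W = Q [q]_D = [-2, -2].

[-2, -2]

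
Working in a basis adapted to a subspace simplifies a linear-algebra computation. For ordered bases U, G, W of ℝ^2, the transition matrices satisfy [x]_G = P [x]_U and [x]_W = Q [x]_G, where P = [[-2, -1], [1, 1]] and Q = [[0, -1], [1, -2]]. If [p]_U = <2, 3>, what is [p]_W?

Composing the changes, [p]_W = Q P [p]_U.
Q P = [[-1, -1], [-4, -3]]; applying this to <2, 3> gives <-5, -17>.

<-5, -17>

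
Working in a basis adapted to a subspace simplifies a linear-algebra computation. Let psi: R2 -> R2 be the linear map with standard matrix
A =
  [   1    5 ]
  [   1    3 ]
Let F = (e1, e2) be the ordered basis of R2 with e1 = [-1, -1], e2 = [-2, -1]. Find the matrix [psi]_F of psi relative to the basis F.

The j-th column of [psi]_F is [psi(ej)]_F.
psi(e1) = A e1 = [-6, -4] = 2e1 + 2e2, so column 1 is [2, 2].
Repeating for e2 and assembling the columns gives [[2, 3], [2, 2]].

[[2, 3], [2, 2]]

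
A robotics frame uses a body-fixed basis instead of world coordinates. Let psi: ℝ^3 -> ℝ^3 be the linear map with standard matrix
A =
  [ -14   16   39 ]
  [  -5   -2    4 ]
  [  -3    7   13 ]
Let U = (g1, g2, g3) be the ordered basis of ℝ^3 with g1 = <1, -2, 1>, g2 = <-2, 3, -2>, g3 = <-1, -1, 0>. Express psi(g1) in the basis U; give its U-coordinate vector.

<0, 2, 3>

Column 1 of [psi]_U is the U-coordinate vector of psi(g1).
In standard coordinates psi(g1) = A g1 = <-7, 3, -4>.
Converting to U: <-7, 3, -4> = 0·g1 + 2g2 + 3g3, so the coordinate vector is <0, 2, 3>.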